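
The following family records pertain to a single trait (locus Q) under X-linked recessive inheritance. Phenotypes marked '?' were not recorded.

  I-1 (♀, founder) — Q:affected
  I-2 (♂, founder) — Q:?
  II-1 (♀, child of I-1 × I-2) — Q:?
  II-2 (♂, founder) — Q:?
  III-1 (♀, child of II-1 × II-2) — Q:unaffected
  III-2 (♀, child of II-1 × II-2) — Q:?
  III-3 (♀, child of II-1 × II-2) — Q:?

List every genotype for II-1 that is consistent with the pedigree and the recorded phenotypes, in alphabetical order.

Q/I-1 aff ·: X^qX^q
Q/I-2 ? ·: X^QY|X^qY
Q/II-1 ? I-1×I-2: X^QX^q|X^qX^q
Q/II-2 ? ·: X^QY|X^qY
Q/III-1 un II-1×II-2: X^QX^Q|X^QX^q
Q/III-2 ? II-1×II-2: X^QX^Q|X^QX^q|X^qX^q
Q/III-3 ? II-1×II-2: X^QX^Q|X^QX^q|X^qX^q
⇒ Q over [I-1,I-2,II-1,II-2,III-1,III-2,III-3]: 13 consistent

II-1 ∈ {X^QX^q, X^qX^q}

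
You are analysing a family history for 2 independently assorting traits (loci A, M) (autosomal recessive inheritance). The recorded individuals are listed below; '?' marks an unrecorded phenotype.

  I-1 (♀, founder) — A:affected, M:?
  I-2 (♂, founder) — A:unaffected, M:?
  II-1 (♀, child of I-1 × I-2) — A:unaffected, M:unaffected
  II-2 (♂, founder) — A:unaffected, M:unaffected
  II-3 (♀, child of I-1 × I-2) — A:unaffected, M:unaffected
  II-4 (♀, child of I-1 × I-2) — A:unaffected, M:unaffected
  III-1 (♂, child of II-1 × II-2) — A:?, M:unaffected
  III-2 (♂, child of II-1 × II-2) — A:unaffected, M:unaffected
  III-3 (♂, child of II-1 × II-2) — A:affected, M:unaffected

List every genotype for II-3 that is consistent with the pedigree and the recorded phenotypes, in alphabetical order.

II-3 ∈ {Aa MM, Aa Mm}

A/I-1 aff ·: aa
A/I-2 un ·: AA|Aa
A/II-1 un I-1×I-2: Aa
A/II-2 un ·: Aa
A/II-3 un I-1×I-2: Aa
A/II-4 un I-1×I-2: Aa
A/III-1 ? II-1×II-2: AA|Aa|aa
A/III-2 un II-1×II-2: AA|Aa
A/III-3 aff II-1×II-2: aa
⇒ A over [I-1,I-2,II-1,II-2,II-3,II-4,III-1,III-2,III-3]: 12 consistent
M/I-1 ? ·: MM|Mm|mm
M/I-2 ? ·: MM|Mm|mm
M/II-1 un I-1×I-2: MM|Mm
M/II-2 un ·: MM|Mm
M/II-3 un I-1×I-2: MM|Mm
M/II-4 un I-1×I-2: MM|Mm
M/III-1 un II-1×II-2: MM|Mm
M/III-2 un II-1×II-2: MM|Mm
M/III-3 un II-1×II-2: MM|Mm
⇒ M over [I-1,I-2,II-1,II-2,II-3,II-4,III-1,III-2,III-3]: 373 consistent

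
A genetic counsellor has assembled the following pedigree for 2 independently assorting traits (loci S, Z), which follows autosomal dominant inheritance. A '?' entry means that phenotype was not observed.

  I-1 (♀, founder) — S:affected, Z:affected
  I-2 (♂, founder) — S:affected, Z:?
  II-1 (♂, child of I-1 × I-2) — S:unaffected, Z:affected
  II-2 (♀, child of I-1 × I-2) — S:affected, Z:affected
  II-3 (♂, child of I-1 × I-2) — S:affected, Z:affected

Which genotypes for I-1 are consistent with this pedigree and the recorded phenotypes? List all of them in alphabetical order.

I-1 ∈ {Ss ZZ, Ss Zz}

S/I-1 aff ·: Ss
S/I-2 aff ·: Ss
S/II-1 un I-1×I-2: ss
S/II-2 aff I-1×I-2: Ss|SS
S/II-3 aff I-1×I-2: Ss|SS
⇒ S over [I-1,I-2,II-1,II-2,II-3]: 4 consistent
Z/I-1 aff ·: Zz|ZZ
Z/I-2 ? ·: zz|Zz|ZZ
Z/II-1 aff I-1×I-2: Zz|ZZ
Z/II-2 aff I-1×I-2: Zz|ZZ
Z/II-3 aff I-1×I-2: Zz|ZZ
⇒ Z over [I-1,I-2,II-1,II-2,II-3]: 27 consistent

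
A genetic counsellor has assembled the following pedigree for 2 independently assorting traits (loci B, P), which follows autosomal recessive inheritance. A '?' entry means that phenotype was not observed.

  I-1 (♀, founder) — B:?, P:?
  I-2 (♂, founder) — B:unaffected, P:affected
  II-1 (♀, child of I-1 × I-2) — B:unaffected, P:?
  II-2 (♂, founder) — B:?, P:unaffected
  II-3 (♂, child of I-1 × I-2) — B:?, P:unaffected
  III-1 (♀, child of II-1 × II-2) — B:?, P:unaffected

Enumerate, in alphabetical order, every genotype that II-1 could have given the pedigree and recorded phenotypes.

II-1 ∈ {BB Pp, BB pp, Bb Pp, Bb pp}

B/I-1 ? ·: BB|Bb|bb
B/I-2 un ·: BB|Bb
B/II-1 un I-1×I-2: BB|Bb
B/II-2 ? ·: BB|Bb|bb
B/II-3 ? I-1×I-2: BB|Bb|bb
B/III-1 ? II-1×II-2: BB|Bb|bb
⇒ B over [I-1,I-2,II-1,II-2,II-3,III-1]: 102 consistent
P/I-1 ? ·: PP|Pp
P/I-2 aff ·: pp
P/II-1 ? I-1×I-2: Pp|pp
P/II-2 un ·: PP|Pp
P/II-3 un I-1×I-2: Pp
P/III-1 un II-1×II-2: PP|Pp
⇒ P over [I-1,I-2,II-1,II-2,II-3,III-1]: 10 consistent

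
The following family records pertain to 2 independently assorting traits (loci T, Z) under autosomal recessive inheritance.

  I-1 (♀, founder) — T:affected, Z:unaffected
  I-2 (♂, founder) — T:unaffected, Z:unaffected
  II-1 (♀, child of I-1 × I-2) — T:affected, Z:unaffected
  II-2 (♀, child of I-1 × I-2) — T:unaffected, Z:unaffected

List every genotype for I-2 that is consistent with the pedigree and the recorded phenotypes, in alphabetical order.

T/I-1 aff ·: tt
T/I-2 un ·: Tt
T/II-1 aff I-1×I-2: tt
T/II-2 un I-1×I-2: Tt
⇒ T over [I-1,I-2,II-1,II-2]: 1 consistent
Z/I-1 un ·: ZZ|Zz
Z/I-2 un ·: ZZ|Zz
Z/II-1 un I-1×I-2: ZZ|Zz
Z/II-2 un I-1×I-2: ZZ|Zz
⇒ Z over [I-1,I-2,II-1,II-2]: 13 consistent

I-2 ∈ {Tt ZZ, Tt Zz}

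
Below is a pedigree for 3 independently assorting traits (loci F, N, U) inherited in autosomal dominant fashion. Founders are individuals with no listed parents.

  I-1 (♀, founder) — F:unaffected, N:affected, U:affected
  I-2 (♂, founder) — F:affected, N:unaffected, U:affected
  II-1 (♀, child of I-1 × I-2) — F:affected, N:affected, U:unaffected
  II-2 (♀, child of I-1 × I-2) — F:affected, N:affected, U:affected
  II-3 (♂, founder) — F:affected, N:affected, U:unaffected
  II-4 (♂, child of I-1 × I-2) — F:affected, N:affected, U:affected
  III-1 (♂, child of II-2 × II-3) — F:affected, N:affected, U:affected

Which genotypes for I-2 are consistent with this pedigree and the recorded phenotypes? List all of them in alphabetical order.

I-2 ∈ {FF nn Uu, Ff nn Uu}

F/I-1 un ·: ff
F/I-2 aff ·: Ff|FF
F/II-1 aff I-1×I-2: Ff
F/II-2 aff I-1×I-2: Ff
F/II-3 aff ·: Ff|FF
F/II-4 aff I-1×I-2: Ff
F/III-1 aff II-2×II-3: Ff|FF
⇒ F over [I-1,I-2,II-1,II-2,II-3,II-4,III-1]: 8 consistent
N/I-1 aff ·: Nn|NN
N/I-2 un ·: nn
N/II-1 aff I-1×I-2: Nn
N/II-2 aff I-1×I-2: Nn
N/II-3 aff ·: Nn|NN
N/II-4 aff I-1×I-2: Nn
N/III-1 aff II-2×II-3: Nn|NN
⇒ N over [I-1,I-2,II-1,II-2,II-3,II-4,III-1]: 8 consistent
U/I-1 aff ·: Uu
U/I-2 aff ·: Uu
U/II-1 un I-1×I-2: uu
U/II-2 aff I-1×I-2: Uu|UU
U/II-3 un ·: uu
U/II-4 aff I-1×I-2: Uu|UU
U/III-1 aff II-2×II-3: Uu
⇒ U over [I-1,I-2,II-1,II-2,II-3,II-4,III-1]: 4 consistent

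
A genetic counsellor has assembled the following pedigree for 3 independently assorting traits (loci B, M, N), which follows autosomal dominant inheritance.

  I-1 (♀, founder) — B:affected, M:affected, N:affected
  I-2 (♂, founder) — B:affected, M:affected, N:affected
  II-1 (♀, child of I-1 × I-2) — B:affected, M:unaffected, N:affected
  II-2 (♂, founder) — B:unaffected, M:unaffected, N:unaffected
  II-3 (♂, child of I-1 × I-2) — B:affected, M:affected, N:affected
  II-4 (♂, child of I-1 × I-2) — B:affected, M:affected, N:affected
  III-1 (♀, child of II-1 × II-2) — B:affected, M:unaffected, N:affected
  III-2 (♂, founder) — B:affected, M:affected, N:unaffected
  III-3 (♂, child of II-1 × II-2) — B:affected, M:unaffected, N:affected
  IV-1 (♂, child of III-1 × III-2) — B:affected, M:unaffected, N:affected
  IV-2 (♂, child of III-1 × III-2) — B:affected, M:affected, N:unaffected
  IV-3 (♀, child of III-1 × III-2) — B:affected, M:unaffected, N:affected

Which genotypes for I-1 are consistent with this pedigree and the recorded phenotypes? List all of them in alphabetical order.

B/I-1 aff ·: Bb|BB
B/I-2 aff ·: Bb|BB
B/II-1 aff I-1×I-2: Bb|BB
B/II-2 un ·: bb
B/II-3 aff I-1×I-2: Bb|BB
B/II-4 aff I-1×I-2: Bb|BB
B/III-1 aff II-1×II-2: Bb
B/III-2 aff ·: Bb|BB
B/III-3 aff II-1×II-2: Bb
B/IV-1 aff III-1×III-2: Bb|BB
B/IV-2 aff III-1×III-2: Bb|BB
B/IV-3 aff III-1×III-2: Bb|BB
⇒ B over [I-1,I-2,II-1,II-2,II-3,II-4,III-1,III-2,III-3,IV-1,IV-2,IV-3]: 400 consistent
M/I-1 aff ·: Mm
M/I-2 aff ·: Mm
M/II-1 un I-1×I-2: mm
M/II-2 un ·: mm
M/II-3 aff I-1×I-2: Mm|MM
M/II-4 aff I-1×I-2: Mm|MM
M/III-1 un II-1×II-2: mm
M/III-2 aff ·: Mm
M/III-3 un II-1×II-2: mm
M/IV-1 un III-1×III-2: mm
M/IV-2 aff III-1×III-2: Mm
M/IV-3 un III-1×III-2: mm
⇒ M over [I-1,I-2,II-1,II-2,II-3,II-4,III-1,III-2,III-3,IV-1,IV-2,IV-3]: 4 consistent
N/I-1 aff ·: Nn|NN
N/I-2 aff ·: Nn|NN
N/II-1 aff I-1×I-2: Nn|NN
N/II-2 un ·: nn
N/II-3 aff I-1×I-2: Nn|NN
N/II-4 aff I-1×I-2: Nn|NN
N/III-1 aff II-1×II-2: Nn
N/III-2 un ·: nn
N/III-3 aff II-1×II-2: Nn
N/IV-1 aff III-1×III-2: Nn
N/IV-2 un III-1×III-2: nn
N/IV-3 aff III-1×III-2: Nn
⇒ N over [I-1,I-2,II-1,II-2,II-3,II-4,III-1,III-2,III-3,IV-1,IV-2,IV-3]: 25 consistent

I-1 ∈ {BB Mm NN, BB Mm Nn, Bb Mm NN, Bb Mm Nn}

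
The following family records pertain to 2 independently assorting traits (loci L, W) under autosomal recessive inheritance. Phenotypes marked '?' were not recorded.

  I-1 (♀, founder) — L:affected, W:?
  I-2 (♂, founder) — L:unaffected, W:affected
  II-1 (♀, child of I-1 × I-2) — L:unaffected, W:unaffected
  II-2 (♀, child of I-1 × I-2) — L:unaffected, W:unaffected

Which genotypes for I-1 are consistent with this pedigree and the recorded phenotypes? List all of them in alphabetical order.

L/I-1 aff ·: ll
L/I-2 un ·: LL|Ll
L/II-1 un I-1×I-2: Ll
L/II-2 un I-1×I-2: Ll
⇒ L over [I-1,I-2,II-1,II-2]: 2 consistent
W/I-1 ? ·: WW|Ww
W/I-2 aff ·: ww
W/II-1 un I-1×I-2: Ww
W/II-2 un I-1×I-2: Ww
⇒ W over [I-1,I-2,II-1,II-2]: 2 consistent

I-1 ∈ {ll WW, ll Ww}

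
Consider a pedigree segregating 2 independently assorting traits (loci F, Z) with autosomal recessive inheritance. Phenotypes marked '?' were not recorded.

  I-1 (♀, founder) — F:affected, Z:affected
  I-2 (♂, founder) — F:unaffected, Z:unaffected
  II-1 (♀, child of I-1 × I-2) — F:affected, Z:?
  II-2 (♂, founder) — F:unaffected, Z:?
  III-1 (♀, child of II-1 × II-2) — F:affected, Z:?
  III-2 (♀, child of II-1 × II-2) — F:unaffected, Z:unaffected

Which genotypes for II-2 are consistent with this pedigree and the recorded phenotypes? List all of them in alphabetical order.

II-2 ∈ {Ff ZZ, Ff Zz, Ff zz}

F/I-1 aff ·: ff
F/I-2 un ·: Ff
F/II-1 aff I-1×I-2: ff
F/II-2 un ·: Ff
F/III-1 aff II-1×II-2: ff
F/III-2 un II-1×II-2: Ff
⇒ F over [I-1,I-2,II-1,II-2,III-1,III-2]: 1 consistent
Z/I-1 aff ·: zz
Z/I-2 un ·: ZZ|Zz
Z/II-1 ? I-1×I-2: Zz|zz
Z/II-2 ? ·: ZZ|Zz|zz
Z/III-1 ? II-1×II-2: ZZ|Zz|zz
Z/III-2 un II-1×II-2: ZZ|Zz
⇒ Z over [I-1,I-2,II-1,II-2,III-1,III-2]: 27 consistent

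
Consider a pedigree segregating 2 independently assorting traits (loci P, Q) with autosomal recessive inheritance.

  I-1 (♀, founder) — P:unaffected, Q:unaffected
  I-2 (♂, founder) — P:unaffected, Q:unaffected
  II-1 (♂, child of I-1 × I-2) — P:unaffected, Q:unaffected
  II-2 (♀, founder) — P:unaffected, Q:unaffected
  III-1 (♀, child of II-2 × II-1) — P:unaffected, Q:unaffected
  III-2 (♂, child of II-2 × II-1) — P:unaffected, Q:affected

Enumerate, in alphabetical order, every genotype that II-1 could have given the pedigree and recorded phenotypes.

P/I-1 un ·: PP|Pp
P/I-2 un ·: PP|Pp
P/II-1 un I-1×I-2: PP|Pp
P/II-2 un ·: PP|Pp
P/III-1 un II-2×II-1: PP|Pp
P/III-2 un II-2×II-1: PP|Pp
⇒ P over [I-1,I-2,II-1,II-2,III-1,III-2]: 44 consistent
Q/I-1 un ·: QQ|Qq
Q/I-2 un ·: QQ|Qq
Q/II-1 un I-1×I-2: Qq
Q/II-2 un ·: Qq
Q/III-1 un II-2×II-1: QQ|Qq
Q/III-2 aff II-2×II-1: qq
⇒ Q over [I-1,I-2,II-1,II-2,III-1,III-2]: 6 consistent

II-1 ∈ {PP Qq, Pp Qq}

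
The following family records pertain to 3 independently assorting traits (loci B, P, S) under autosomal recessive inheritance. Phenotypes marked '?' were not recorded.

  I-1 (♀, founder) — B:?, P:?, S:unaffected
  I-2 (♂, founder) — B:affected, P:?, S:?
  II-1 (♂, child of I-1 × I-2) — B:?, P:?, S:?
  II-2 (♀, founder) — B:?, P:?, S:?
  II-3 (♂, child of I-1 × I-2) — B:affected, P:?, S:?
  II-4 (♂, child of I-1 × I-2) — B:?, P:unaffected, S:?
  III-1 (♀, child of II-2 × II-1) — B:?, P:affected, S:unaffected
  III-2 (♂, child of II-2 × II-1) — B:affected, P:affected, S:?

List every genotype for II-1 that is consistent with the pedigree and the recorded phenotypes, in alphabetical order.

B/I-1 ? ·: Bb|bb
B/I-2 aff ·: bb
B/II-1 ? I-1×I-2: Bb|bb
B/II-2 ? ·: Bb|bb
B/II-3 aff I-1×I-2: bb
B/II-4 ? I-1×I-2: Bb|bb
B/III-1 ? II-2×II-1: BB|Bb|bb
B/III-2 aff II-2×II-1: bb
⇒ B over [I-1,I-2,II-1,II-2,II-3,II-4,III-1,III-2]: 19 consistent
P/I-1 ? ·: PP|Pp|pp
P/I-2 ? ·: PP|Pp|pp
P/II-1 ? I-1×I-2: Pp|pp
P/II-2 ? ·: Pp|pp
P/II-3 ? I-1×I-2: PP|Pp|pp
P/II-4 un I-1×I-2: PP|Pp
P/III-1 aff II-2×II-1: pp
P/III-2 aff II-2×II-1: pp
⇒ P over [I-1,I-2,II-1,II-2,II-3,II-4,III-1,III-2]: 60 consistent
S/I-1 un ·: SS|Ss
S/I-2 ? ·: SS|Ss|ss
S/II-1 ? I-1×I-2: SS|Ss|ss
S/II-2 ? ·: SS|Ss|ss
S/II-3 ? I-1×I-2: SS|Ss|ss
S/II-4 ? I-1×I-2: SS|Ss|ss
S/III-1 un II-2×II-1: SS|Ss
S/III-2 ? II-2×II-1: SS|Ss|ss
⇒ S over [I-1,I-2,II-1,II-2,II-3,II-4,III-1,III-2]: 411 consistent

II-1 ∈ {Bb Pp SS, Bb Pp Ss, Bb Pp ss, Bb pp SS, Bb pp Ss, Bb pp ss, bb Pp SS, bb Pp Ss, bb Pp ss, bb pp SS, bb pp Ss, bb pp ss}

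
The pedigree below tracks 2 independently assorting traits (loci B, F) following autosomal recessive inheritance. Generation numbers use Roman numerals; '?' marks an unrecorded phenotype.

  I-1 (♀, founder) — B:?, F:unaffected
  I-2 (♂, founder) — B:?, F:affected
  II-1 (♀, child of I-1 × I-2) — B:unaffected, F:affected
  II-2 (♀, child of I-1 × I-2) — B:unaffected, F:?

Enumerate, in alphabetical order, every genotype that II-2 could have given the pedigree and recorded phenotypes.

II-2 ∈ {BB Ff, BB ff, Bb Ff, Bb ff}

B/I-1 ? ·: BB|Bb|bb
B/I-2 ? ·: BB|Bb|bb
B/II-1 un I-1×I-2: BB|Bb
B/II-2 un I-1×I-2: BB|Bb
⇒ B over [I-1,I-2,II-1,II-2]: 17 consistent
F/I-1 un ·: Ff
F/I-2 aff ·: ff
F/II-1 aff I-1×I-2: ff
F/II-2 ? I-1×I-2: Ff|ff
⇒ F over [I-1,I-2,II-1,II-2]: 2 consistent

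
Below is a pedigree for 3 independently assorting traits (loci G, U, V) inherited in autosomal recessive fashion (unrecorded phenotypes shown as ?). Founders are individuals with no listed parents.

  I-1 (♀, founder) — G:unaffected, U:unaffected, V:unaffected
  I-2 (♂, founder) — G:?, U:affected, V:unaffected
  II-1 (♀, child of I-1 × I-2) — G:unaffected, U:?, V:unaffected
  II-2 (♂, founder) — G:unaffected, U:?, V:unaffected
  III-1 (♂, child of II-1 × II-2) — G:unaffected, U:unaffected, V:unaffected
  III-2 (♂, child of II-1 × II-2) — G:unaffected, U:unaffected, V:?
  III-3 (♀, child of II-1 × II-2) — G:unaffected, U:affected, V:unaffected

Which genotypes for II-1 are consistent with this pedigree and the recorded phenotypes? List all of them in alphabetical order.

G/I-1 un ·: GG|Gg
G/I-2 ? ·: GG|Gg|gg
G/II-1 un I-1×I-2: GG|Gg
G/II-2 un ·: GG|Gg
G/III-1 un II-1×II-2: GG|Gg
G/III-2 un II-1×II-2: GG|Gg
G/III-3 un II-1×II-2: GG|Gg
⇒ G over [I-1,I-2,II-1,II-2,III-1,III-2,III-3]: 116 consistent
U/I-1 un ·: UU|Uu
U/I-2 aff ·: uu
U/II-1 ? I-1×I-2: Uu|uu
U/II-2 ? ·: Uu|uu
U/III-1 un II-1×II-2: UU|Uu
U/III-2 un II-1×II-2: UU|Uu
U/III-3 aff II-1×II-2: uu
⇒ U over [I-1,I-2,II-1,II-2,III-1,III-2,III-3]: 11 consistent
V/I-1 un ·: VV|Vv
V/I-2 un ·: VV|Vv
V/II-1 un I-1×I-2: VV|Vv
V/II-2 un ·: VV|Vv
V/III-1 un II-1×II-2: VV|Vv
V/III-2 ? II-1×II-2: VV|Vv|vv
V/III-3 un II-1×II-2: VV|Vv
⇒ V over [I-1,I-2,II-1,II-2,III-1,III-2,III-3]: 96 consistent

II-1 ∈ {GG Uu VV, GG Uu Vv, GG uu VV, GG uu Vv, Gg Uu VV, Gg Uu Vv, Gg uu VV, Gg uu Vv}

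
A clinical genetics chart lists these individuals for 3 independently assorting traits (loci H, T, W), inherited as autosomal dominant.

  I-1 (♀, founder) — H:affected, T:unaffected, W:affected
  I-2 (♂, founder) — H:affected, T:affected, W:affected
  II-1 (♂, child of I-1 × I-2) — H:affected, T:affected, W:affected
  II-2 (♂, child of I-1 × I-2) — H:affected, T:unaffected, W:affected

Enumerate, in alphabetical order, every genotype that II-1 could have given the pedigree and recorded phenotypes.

II-1 ∈ {HH Tt WW, HH Tt Ww, Hh Tt WW, Hh Tt Ww}

H/I-1 aff ·: Hh|HH
H/I-2 aff ·: Hh|HH
H/II-1 aff I-1×I-2: Hh|HH
H/II-2 aff I-1×I-2: Hh|HH
⇒ H over [I-1,I-2,II-1,II-2]: 13 consistent
T/I-1 un ·: tt
T/I-2 aff ·: Tt
T/II-1 aff I-1×I-2: Tt
T/II-2 un I-1×I-2: tt
⇒ T over [I-1,I-2,II-1,II-2]: 1 consistent
W/I-1 aff ·: Ww|WW
W/I-2 aff ·: Ww|WW
W/II-1 aff I-1×I-2: Ww|WW
W/II-2 aff I-1×I-2: Ww|WW
⇒ W over [I-1,I-2,II-1,II-2]: 13 consistent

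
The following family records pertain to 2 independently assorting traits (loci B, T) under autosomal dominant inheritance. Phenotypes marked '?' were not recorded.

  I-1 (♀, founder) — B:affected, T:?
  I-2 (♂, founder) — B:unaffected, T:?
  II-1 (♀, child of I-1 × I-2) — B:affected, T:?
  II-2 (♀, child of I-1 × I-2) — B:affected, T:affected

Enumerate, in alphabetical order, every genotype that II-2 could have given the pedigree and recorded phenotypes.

II-2 ∈ {Bb TT, Bb Tt}

B/I-1 aff ·: Bb|BB
B/I-2 un ·: bb
B/II-1 aff I-1×I-2: Bb
B/II-2 aff I-1×I-2: Bb
⇒ B over [I-1,I-2,II-1,II-2]: 2 consistent
T/I-1 ? ·: tt|Tt|TT
T/I-2 ? ·: tt|Tt|TT
T/II-1 ? I-1×I-2: tt|Tt|TT
T/II-2 aff I-1×I-2: Tt|TT
⇒ T over [I-1,I-2,II-1,II-2]: 21 consistent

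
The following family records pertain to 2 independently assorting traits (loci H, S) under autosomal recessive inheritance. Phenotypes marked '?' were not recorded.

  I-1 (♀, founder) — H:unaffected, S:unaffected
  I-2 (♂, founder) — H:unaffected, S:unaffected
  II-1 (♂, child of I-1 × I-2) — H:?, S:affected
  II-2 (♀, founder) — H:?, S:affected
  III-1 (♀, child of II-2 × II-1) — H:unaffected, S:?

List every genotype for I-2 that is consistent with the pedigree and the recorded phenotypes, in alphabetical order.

I-2 ∈ {HH Ss, Hh Ss}

H/I-1 un ·: HH|Hh
H/I-2 un ·: HH|Hh
H/II-1 ? I-1×I-2: HH|Hh|hh
H/II-2 ? ·: HH|Hh|hh
H/III-1 un II-2×II-1: HH|Hh
⇒ H over [I-1,I-2,II-1,II-2,III-1]: 33 consistent
S/I-1 un ·: Ss
S/I-2 un ·: Ss
S/II-1 aff I-1×I-2: ss
S/II-2 aff ·: ss
S/III-1 ? II-2×II-1: ss
⇒ S over [I-1,I-2,II-1,II-2,III-1]: 1 consistent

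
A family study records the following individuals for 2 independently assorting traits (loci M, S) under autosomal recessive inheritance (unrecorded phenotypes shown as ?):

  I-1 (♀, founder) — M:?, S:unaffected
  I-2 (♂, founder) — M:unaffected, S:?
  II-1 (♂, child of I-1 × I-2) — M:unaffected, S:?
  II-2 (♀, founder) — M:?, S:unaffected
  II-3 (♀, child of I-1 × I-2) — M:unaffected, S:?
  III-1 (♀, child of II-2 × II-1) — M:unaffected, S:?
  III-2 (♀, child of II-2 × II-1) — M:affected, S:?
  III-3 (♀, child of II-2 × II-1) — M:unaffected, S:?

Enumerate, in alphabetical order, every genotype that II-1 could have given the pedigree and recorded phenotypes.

II-1 ∈ {Mm SS, Mm Ss, Mm ss}

M/I-1 ? ·: MM|Mm|mm
M/I-2 un ·: MM|Mm
M/II-1 un I-1×I-2: Mm
M/II-2 ? ·: Mm|mm
M/II-3 un I-1×I-2: MM|Mm
M/III-1 un II-2×II-1: MM|Mm
M/III-2 aff II-2×II-1: mm
M/III-3 un II-2×II-1: MM|Mm
⇒ M over [I-1,I-2,II-1,II-2,II-3,III-1,III-2,III-3]: 40 consistent
S/I-1 un ·: SS|Ss
S/I-2 ? ·: SS|Ss|ss
S/II-1 ? I-1×I-2: SS|Ss|ss
S/II-2 un ·: SS|Ss
S/II-3 ? I-1×I-2: SS|Ss|ss
S/III-1 ? II-2×II-1: SS|Ss|ss
S/III-2 ? II-2×II-1: SS|Ss|ss
S/III-3 ? II-2×II-1: SS|Ss|ss
⇒ S over [I-1,I-2,II-1,II-2,II-3,III-1,III-2,III-3]: 467 consistent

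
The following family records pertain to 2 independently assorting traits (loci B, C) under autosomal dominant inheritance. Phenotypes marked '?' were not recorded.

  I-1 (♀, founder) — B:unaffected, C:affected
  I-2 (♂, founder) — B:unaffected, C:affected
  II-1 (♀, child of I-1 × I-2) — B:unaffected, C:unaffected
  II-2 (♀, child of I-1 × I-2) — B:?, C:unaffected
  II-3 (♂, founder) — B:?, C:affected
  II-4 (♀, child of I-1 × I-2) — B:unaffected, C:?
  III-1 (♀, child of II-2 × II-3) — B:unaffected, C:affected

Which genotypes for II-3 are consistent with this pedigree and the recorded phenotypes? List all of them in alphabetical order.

B/I-1 un ·: bb
B/I-2 un ·: bb
B/II-1 un I-1×I-2: bb
B/II-2 ? I-1×I-2: bb
B/II-3 ? ·: bb|Bb
B/II-4 un I-1×I-2: bb
B/III-1 un II-2×II-3: bb
⇒ B over [I-1,I-2,II-1,II-2,II-3,II-4,III-1]: 2 consistent
C/I-1 aff ·: Cc
C/I-2 aff ·: Cc
C/II-1 un I-1×I-2: cc
C/II-2 un I-1×I-2: cc
C/II-3 aff ·: Cc|CC
C/II-4 ? I-1×I-2: cc|Cc|CC
C/III-1 aff II-2×II-3: Cc
⇒ C over [I-1,I-2,II-1,II-2,II-3,II-4,III-1]: 6 consistent

II-3 ∈ {Bb CC, Bb Cc, bb CC, bb Cc}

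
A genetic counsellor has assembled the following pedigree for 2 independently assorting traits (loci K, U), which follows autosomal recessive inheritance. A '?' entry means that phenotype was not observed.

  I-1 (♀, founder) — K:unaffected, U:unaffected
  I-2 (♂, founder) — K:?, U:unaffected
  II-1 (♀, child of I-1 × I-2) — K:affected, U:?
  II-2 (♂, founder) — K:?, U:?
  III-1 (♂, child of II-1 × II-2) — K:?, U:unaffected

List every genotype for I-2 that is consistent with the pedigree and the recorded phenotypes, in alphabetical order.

K/I-1 un ·: Kk
K/I-2 ? ·: Kk|kk
K/II-1 aff I-1×I-2: kk
K/II-2 ? ·: KK|Kk|kk
K/III-1 ? II-1×II-2: Kk|kk
⇒ K over [I-1,I-2,II-1,II-2,III-1]: 8 consistent
U/I-1 un ·: UU|Uu
U/I-2 un ·: UU|Uu
U/II-1 ? I-1×I-2: UU|Uu|uu
U/II-2 ? ·: UU|Uu|uu
U/III-1 un II-1×II-2: UU|Uu
⇒ U over [I-1,I-2,II-1,II-2,III-1]: 33 consistent

I-2 ∈ {Kk UU, Kk Uu, kk UU, kk Uu}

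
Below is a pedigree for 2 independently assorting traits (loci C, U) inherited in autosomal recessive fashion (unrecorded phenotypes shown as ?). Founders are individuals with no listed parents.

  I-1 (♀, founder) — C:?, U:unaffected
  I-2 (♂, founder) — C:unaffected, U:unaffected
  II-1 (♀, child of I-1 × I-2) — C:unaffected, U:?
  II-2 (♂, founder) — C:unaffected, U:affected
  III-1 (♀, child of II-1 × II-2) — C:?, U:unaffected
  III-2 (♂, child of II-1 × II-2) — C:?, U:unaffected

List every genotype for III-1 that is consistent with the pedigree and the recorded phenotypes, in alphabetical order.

C/I-1 ? ·: CC|Cc|cc
C/I-2 un ·: CC|Cc
C/II-1 un I-1×I-2: CC|Cc
C/II-2 un ·: CC|Cc
C/III-1 ? II-1×II-2: CC|Cc|cc
C/III-2 ? II-1×II-2: CC|Cc|cc
⇒ C over [I-1,I-2,II-1,II-2,III-1,III-2]: 85 consistent
U/I-1 un ·: UU|Uu
U/I-2 un ·: UU|Uu
U/II-1 ? I-1×I-2: UU|Uu
U/II-2 aff ·: uu
U/III-1 un II-1×II-2: Uu
U/III-2 un II-1×II-2: Uu
⇒ U over [I-1,I-2,II-1,II-2,III-1,III-2]: 7 consistent

III-1 ∈ {CC Uu, Cc Uu, cc Uu}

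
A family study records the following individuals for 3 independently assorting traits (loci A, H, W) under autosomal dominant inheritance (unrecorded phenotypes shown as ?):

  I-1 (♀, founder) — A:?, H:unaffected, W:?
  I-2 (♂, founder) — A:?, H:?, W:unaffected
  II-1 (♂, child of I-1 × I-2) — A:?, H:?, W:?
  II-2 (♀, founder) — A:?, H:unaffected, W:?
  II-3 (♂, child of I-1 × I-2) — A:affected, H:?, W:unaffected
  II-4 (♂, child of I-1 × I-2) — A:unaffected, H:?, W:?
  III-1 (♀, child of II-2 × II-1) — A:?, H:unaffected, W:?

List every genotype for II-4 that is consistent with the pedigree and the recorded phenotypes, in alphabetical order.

II-4 ∈ {aa Hh Ww, aa Hh ww, aa hh Ww, aa hh ww}

A/I-1 ? ·: aa|Aa
A/I-2 ? ·: aa|Aa
A/II-1 ? I-1×I-2: aa|Aa|AA
A/II-2 ? ·: aa|Aa|AA
A/II-3 aff I-1×I-2: Aa|AA
A/II-4 un I-1×I-2: aa
A/III-1 ? II-2×II-1: aa|Aa|AA
⇒ A over [I-1,I-2,II-1,II-2,II-3,II-4,III-1]: 52 consistent
H/I-1 un ·: hh
H/I-2 ? ·: hh|Hh|HH
H/II-1 ? I-1×I-2: hh|Hh
H/II-2 un ·: hh
H/II-3 ? I-1×I-2: hh|Hh
H/II-4 ? I-1×I-2: hh|Hh
H/III-1 un II-2×II-1: hh
⇒ H over [I-1,I-2,II-1,II-2,II-3,II-4,III-1]: 10 consistent
W/I-1 ? ·: ww|Ww
W/I-2 un ·: ww
W/II-1 ? I-1×I-2: ww|Ww
W/II-2 ? ·: ww|Ww|WW
W/II-3 un I-1×I-2: ww
W/II-4 ? I-1×I-2: ww|Ww
W/III-1 ? II-2×II-1: ww|Ww|WW
⇒ W over [I-1,I-2,II-1,II-2,II-3,II-4,III-1]: 26 consistent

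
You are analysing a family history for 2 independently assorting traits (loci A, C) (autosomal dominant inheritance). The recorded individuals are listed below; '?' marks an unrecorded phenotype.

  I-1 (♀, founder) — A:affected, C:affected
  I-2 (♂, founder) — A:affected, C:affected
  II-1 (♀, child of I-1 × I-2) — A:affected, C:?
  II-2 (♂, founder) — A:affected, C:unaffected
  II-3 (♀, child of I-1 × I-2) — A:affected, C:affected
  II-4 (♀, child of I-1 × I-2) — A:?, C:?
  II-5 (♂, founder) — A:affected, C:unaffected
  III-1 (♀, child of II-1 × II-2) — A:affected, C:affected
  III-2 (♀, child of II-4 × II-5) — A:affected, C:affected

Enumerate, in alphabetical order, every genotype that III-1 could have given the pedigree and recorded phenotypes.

III-1 ∈ {AA Cc, Aa Cc}

A/I-1 aff ·: Aa|AA
A/I-2 aff ·: Aa|AA
A/II-1 aff I-1×I-2: Aa|AA
A/II-2 aff ·: Aa|AA
A/II-3 aff I-1×I-2: Aa|AA
A/II-4 ? I-1×I-2: aa|Aa|AA
A/II-5 aff ·: Aa|AA
A/III-1 aff II-1×II-2: Aa|AA
A/III-2 aff II-4×II-5: Aa|AA
⇒ A over [I-1,I-2,II-1,II-2,II-3,II-4,II-5,III-1,III-2]: 331 consistent
C/I-1 aff ·: Cc|CC
C/I-2 aff ·: Cc|CC
C/II-1 ? I-1×I-2: Cc|CC
C/II-2 un ·: cc
C/II-3 aff I-1×I-2: Cc|CC
C/II-4 ? I-1×I-2: Cc|CC
C/II-5 un ·: cc
C/III-1 aff II-1×II-2: Cc
C/III-2 aff II-4×II-5: Cc
⇒ C over [I-1,I-2,II-1,II-2,II-3,II-4,II-5,III-1,III-2]: 25 consistent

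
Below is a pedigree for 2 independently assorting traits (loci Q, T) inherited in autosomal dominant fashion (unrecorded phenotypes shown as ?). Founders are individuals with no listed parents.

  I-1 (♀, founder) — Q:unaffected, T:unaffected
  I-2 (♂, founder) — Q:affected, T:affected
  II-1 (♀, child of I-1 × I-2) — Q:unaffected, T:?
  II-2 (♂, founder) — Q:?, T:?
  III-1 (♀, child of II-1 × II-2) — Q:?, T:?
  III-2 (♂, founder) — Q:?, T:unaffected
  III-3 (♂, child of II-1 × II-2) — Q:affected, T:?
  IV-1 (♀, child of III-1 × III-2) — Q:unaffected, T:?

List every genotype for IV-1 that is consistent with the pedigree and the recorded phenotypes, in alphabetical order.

Q/I-1 un ·: qq
Q/I-2 aff ·: Qq
Q/II-1 un I-1×I-2: qq
Q/II-2 ? ·: Qq|QQ
Q/III-1 ? II-1×II-2: qq|Qq
Q/III-2 ? ·: qq|Qq
Q/III-3 aff II-1×II-2: Qq
Q/IV-1 un III-1×III-2: qq
⇒ Q over [I-1,I-2,II-1,II-2,III-1,III-2,III-3,IV-1]: 6 consistent
T/I-1 un ·: tt
T/I-2 aff ·: Tt|TT
T/II-1 ? I-1×I-2: tt|Tt
T/II-2 ? ·: tt|Tt|TT
T/III-1 ? II-1×II-2: tt|Tt|TT
T/III-2 un ·: tt
T/III-3 ? II-1×II-2: tt|Tt|TT
T/IV-1 ? III-1×III-2: tt|Tt
⇒ T over [I-1,I-2,II-1,II-2,III-1,III-2,III-3,IV-1]: 57 consistent

IV-1 ∈ {qq Tt, qq tt}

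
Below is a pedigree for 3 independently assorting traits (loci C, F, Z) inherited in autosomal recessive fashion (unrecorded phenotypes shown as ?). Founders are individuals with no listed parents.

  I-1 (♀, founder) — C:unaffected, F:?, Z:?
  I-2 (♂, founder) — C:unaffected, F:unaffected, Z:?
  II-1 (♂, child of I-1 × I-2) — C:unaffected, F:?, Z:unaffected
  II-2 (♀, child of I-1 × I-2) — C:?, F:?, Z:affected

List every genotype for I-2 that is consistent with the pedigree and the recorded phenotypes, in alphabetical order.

C/I-1 un ·: CC|Cc
C/I-2 un ·: CC|Cc
C/II-1 un I-1×I-2: CC|Cc
C/II-2 ? I-1×I-2: CC|Cc|cc
⇒ C over [I-1,I-2,II-1,II-2]: 15 consistent
F/I-1 ? ·: FF|Ff|ff
F/I-2 un ·: FF|Ff
F/II-1 ? I-1×I-2: FF|Ff|ff
F/II-2 ? I-1×I-2: FF|Ff|ff
⇒ F over [I-1,I-2,II-1,II-2]: 23 consistent
Z/I-1 ? ·: Zz|zz
Z/I-2 ? ·: Zz|zz
Z/II-1 un I-1×I-2: ZZ|Zz
Z/II-2 aff I-1×I-2: zz
⇒ Z over [I-1,I-2,II-1,II-2]: 4 consistent

I-2 ∈ {CC FF Zz, CC FF zz, CC Ff Zz, CC Ff zz, Cc FF Zz, Cc FF zz, Cc Ff Zz, Cc Ff zz}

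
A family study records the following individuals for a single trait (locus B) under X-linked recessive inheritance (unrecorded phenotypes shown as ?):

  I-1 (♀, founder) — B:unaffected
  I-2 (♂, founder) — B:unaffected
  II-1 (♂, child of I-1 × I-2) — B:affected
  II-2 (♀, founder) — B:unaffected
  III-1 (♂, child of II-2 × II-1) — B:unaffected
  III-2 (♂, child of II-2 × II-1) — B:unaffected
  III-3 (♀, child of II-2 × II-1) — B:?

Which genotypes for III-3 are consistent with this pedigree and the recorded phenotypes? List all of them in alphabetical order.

B/I-1 un ·: X^BX^b
B/I-2 un ·: X^BY
B/II-1 aff I-1×I-2: X^bY
B/II-2 un ·: X^BX^B|X^BX^b
B/III-1 un II-2×II-1: X^BY
B/III-2 un II-2×II-1: X^BY
B/III-3 ? II-2×II-1: X^BX^b|X^bX^b
⇒ B over [I-1,I-2,II-1,II-2,III-1,III-2,III-3]: 3 consistent

III-3 ∈ {X^BX^b, X^bX^b}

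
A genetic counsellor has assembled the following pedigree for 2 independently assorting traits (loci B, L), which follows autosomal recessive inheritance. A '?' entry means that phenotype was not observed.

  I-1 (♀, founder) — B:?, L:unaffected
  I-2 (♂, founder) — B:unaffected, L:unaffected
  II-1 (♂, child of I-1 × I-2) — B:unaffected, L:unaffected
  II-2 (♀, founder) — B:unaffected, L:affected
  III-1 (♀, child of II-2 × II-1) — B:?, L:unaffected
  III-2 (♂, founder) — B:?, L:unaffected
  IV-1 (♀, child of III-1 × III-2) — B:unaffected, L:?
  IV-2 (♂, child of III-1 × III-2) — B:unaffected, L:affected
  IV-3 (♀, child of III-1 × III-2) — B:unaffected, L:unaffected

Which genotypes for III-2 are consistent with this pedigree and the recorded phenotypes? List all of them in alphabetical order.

III-2 ∈ {BB Ll, Bb Ll, bb Ll}

B/I-1 ? ·: BB|Bb|bb
B/I-2 un ·: BB|Bb
B/II-1 un I-1×I-2: BB|Bb
B/II-2 un ·: BB|Bb
B/III-1 ? II-2×II-1: BB|Bb|bb
B/III-2 ? ·: BB|Bb|bb
B/IV-1 un III-1×III-2: BB|Bb
B/IV-2 un III-1×III-2: BB|Bb
B/IV-3 un III-1×III-2: BB|Bb
⇒ B over [I-1,I-2,II-1,II-2,III-1,III-2,IV-1,IV-2,IV-3]: 428 consistent
L/I-1 un ·: LL|Ll
L/I-2 un ·: LL|Ll
L/II-1 un I-1×I-2: LL|Ll
L/II-2 aff ·: ll
L/III-1 un II-2×II-1: Ll
L/III-2 un ·: Ll
L/IV-1 ? III-1×III-2: LL|Ll|ll
L/IV-2 aff III-1×III-2: ll
L/IV-3 un III-1×III-2: LL|Ll
⇒ L over [I-1,I-2,II-1,II-2,III-1,III-2,IV-1,IV-2,IV-3]: 42 consistent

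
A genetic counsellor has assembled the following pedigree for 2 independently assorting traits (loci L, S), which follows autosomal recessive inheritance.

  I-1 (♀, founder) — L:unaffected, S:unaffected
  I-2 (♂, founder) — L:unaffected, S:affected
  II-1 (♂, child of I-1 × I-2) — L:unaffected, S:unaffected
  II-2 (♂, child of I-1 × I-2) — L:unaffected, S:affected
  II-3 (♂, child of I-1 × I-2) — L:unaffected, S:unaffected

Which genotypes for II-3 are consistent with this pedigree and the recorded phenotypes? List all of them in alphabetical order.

L/I-1 un ·: LL|Ll
L/I-2 un ·: LL|Ll
L/II-1 un I-1×I-2: LL|Ll
L/II-2 un I-1×I-2: LL|Ll
L/II-3 un I-1×I-2: LL|Ll
⇒ L over [I-1,I-2,II-1,II-2,II-3]: 25 consistent
S/I-1 un ·: Ss
S/I-2 aff ·: ss
S/II-1 un I-1×I-2: Ss
S/II-2 aff I-1×I-2: ss
S/II-3 un I-1×I-2: Ss
⇒ S over [I-1,I-2,II-1,II-2,II-3]: 1 consistent

II-3 ∈ {LL Ss, Ll Ss}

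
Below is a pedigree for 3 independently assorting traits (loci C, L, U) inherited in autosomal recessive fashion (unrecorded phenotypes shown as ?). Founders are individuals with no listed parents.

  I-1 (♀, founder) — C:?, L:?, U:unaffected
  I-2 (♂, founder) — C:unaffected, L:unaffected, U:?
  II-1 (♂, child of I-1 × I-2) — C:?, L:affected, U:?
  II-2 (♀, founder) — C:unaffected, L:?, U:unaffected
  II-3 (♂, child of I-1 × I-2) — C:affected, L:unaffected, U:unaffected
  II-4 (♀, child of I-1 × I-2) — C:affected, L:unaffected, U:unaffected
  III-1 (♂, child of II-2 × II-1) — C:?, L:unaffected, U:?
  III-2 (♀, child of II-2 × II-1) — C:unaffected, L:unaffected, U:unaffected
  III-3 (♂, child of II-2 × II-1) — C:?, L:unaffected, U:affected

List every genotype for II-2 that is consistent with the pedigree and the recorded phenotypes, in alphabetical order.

II-2 ∈ {CC LL Uu, CC Ll Uu, Cc LL Uu, Cc Ll Uu}

C/I-1 ? ·: Cc|cc
C/I-2 un ·: Cc
C/II-1 ? I-1×I-2: CC|Cc|cc
C/II-2 un ·: CC|Cc
C/II-3 aff I-1×I-2: cc
C/II-4 aff I-1×I-2: cc
C/III-1 ? II-2×II-1: CC|Cc|cc
C/III-2 un II-2×II-1: CC|Cc
C/III-3 ? II-2×II-1: CC|Cc|cc
⇒ C over [I-1,I-2,II-1,II-2,II-3,II-4,III-1,III-2,III-3]: 71 consistent
L/I-1 ? ·: Ll|ll
L/I-2 un ·: Ll
L/II-1 aff I-1×I-2: ll
L/II-2 ? ·: LL|Ll
L/II-3 un I-1×I-2: LL|Ll
L/II-4 un I-1×I-2: LL|Ll
L/III-1 un II-2×II-1: Ll
L/III-2 un II-2×II-1: Ll
L/III-3 un II-2×II-1: Ll
⇒ L over [I-1,I-2,II-1,II-2,II-3,II-4,III-1,III-2,III-3]: 10 consistent
U/I-1 un ·: UU|Uu
U/I-2 ? ·: UU|Uu|uu
U/II-1 ? I-1×I-2: Uu|uu
U/II-2 un ·: Uu
U/II-3 un I-1×I-2: UU|Uu
U/II-4 un I-1×I-2: UU|Uu
U/III-1 ? II-2×II-1: UU|Uu|uu
U/III-2 un II-2×II-1: UU|Uu
U/III-3 aff II-2×II-1: uu
⇒ U over [I-1,I-2,II-1,II-2,II-3,II-4,III-1,III-2,III-3]: 94 consistent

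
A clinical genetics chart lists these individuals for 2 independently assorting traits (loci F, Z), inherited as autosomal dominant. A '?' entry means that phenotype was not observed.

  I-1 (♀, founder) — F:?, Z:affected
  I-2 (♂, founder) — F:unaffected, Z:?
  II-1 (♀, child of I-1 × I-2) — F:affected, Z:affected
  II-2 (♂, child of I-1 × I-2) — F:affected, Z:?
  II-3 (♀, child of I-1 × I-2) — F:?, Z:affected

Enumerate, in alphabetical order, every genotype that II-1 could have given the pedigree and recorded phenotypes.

F/I-1 ? ·: Ff|FF
F/I-2 un ·: ff
F/II-1 aff I-1×I-2: Ff
F/II-2 aff I-1×I-2: Ff
F/II-3 ? I-1×I-2: ff|Ff
⇒ F over [I-1,I-2,II-1,II-2,II-3]: 3 consistent
Z/I-1 aff ·: Zz|ZZ
Z/I-2 ? ·: zz|Zz|ZZ
Z/II-1 aff I-1×I-2: Zz|ZZ
Z/II-2 ? I-1×I-2: zz|Zz|ZZ
Z/II-3 aff I-1×I-2: Zz|ZZ
⇒ Z over [I-1,I-2,II-1,II-2,II-3]: 32 consistent

II-1 ∈ {Ff ZZ, Ff Zz}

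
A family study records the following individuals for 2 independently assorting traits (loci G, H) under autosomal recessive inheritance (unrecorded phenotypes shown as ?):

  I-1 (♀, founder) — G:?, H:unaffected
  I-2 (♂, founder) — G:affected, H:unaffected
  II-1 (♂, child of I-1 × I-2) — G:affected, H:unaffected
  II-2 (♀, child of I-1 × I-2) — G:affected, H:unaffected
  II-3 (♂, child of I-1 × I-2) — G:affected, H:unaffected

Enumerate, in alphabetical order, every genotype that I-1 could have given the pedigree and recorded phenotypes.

I-1 ∈ {Gg HH, Gg Hh, gg HH, gg Hh}

G/I-1 ? ·: Gg|gg
G/I-2 aff ·: gg
G/II-1 aff I-1×I-2: gg
G/II-2 aff I-1×I-2: gg
G/II-3 aff I-1×I-2: gg
⇒ G over [I-1,I-2,II-1,II-2,II-3]: 2 consistent
H/I-1 un ·: HH|Hh
H/I-2 un ·: HH|Hh
H/II-1 un I-1×I-2: HH|Hh
H/II-2 un I-1×I-2: HH|Hh
H/II-3 un I-1×I-2: HH|Hh
⇒ H over [I-1,I-2,II-1,II-2,II-3]: 25 consistent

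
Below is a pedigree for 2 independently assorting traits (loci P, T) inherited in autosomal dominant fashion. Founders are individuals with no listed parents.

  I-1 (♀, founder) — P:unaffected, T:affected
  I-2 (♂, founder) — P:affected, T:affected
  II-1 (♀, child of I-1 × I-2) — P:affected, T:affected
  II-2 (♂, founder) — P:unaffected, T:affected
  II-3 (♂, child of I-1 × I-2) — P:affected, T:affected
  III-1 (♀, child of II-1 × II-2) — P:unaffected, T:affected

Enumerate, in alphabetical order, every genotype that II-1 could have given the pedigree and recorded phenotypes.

P/I-1 un ·: pp
P/I-2 aff ·: Pp|PP
P/II-1 aff I-1×I-2: Pp
P/II-2 un ·: pp
P/II-3 aff I-1×I-2: Pp
P/III-1 un II-1×II-2: pp
⇒ P over [I-1,I-2,II-1,II-2,II-3,III-1]: 2 consistent
T/I-1 aff ·: Tt|TT
T/I-2 aff ·: Tt|TT
T/II-1 aff I-1×I-2: Tt|TT
T/II-2 aff ·: Tt|TT
T/II-3 aff I-1×I-2: Tt|TT
T/III-1 aff II-1×II-2: Tt|TT
⇒ T over [I-1,I-2,II-1,II-2,II-3,III-1]: 45 consistent

II-1 ∈ {Pp TT, Pp Tt}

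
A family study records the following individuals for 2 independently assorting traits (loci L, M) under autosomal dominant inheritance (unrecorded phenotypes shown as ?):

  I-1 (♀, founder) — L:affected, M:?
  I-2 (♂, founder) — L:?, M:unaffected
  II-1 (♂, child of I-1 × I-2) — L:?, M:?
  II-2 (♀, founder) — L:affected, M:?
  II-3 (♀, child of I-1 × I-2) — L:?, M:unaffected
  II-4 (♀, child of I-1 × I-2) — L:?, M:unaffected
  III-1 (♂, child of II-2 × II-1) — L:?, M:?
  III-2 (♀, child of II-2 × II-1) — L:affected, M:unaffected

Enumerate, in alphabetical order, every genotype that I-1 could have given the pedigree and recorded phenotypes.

L/I-1 aff ·: Ll|LL
L/I-2 ? ·: ll|Ll|LL
L/II-1 ? I-1×I-2: ll|Ll|LL
L/II-2 aff ·: Ll|LL
L/II-3 ? I-1×I-2: ll|Ll|LL
L/II-4 ? I-1×I-2: ll|Ll|LL
L/III-1 ? II-2×II-1: ll|Ll|LL
L/III-2 aff II-2×II-1: Ll|LL
⇒ L over [I-1,I-2,II-1,II-2,II-3,II-4,III-1,III-2]: 349 consistent
M/I-1 ? ·: mm|Mm
M/I-2 un ·: mm
M/II-1 ? I-1×I-2: mm|Mm
M/II-2 ? ·: mm|Mm
M/II-3 un I-1×I-2: mm
M/II-4 un I-1×I-2: mm
M/III-1 ? II-2×II-1: mm|Mm|MM
M/III-2 un II-2×II-1: mm
⇒ M over [I-1,I-2,II-1,II-2,II-3,II-4,III-1,III-2]: 11 consistent

I-1 ∈ {LL Mm, LL mm, Ll Mm, Ll mm}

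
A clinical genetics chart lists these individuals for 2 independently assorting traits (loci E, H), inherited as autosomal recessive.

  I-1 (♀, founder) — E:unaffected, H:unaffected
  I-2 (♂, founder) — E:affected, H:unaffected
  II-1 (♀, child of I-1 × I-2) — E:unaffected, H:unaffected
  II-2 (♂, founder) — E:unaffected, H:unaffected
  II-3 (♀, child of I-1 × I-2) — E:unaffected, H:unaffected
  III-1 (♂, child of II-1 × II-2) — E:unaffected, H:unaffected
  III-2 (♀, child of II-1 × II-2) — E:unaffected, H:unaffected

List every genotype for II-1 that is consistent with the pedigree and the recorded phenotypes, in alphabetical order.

II-1 ∈ {Ee HH, Ee Hh}

E/I-1 un ·: EE|Ee
E/I-2 aff ·: ee
E/II-1 un I-1×I-2: Ee
E/II-2 un ·: EE|Ee
E/II-3 un I-1×I-2: Ee
E/III-1 un II-1×II-2: EE|Ee
E/III-2 un II-1×II-2: EE|Ee
⇒ E over [I-1,I-2,II-1,II-2,II-3,III-1,III-2]: 16 consistent
H/I-1 un ·: HH|Hh
H/I-2 un ·: HH|Hh
H/II-1 un I-1×I-2: HH|Hh
H/II-2 un ·: HH|Hh
H/II-3 un I-1×I-2: HH|Hh
H/III-1 un II-1×II-2: HH|Hh
H/III-2 un II-1×II-2: HH|Hh
⇒ H over [I-1,I-2,II-1,II-2,II-3,III-1,III-2]: 83 consistent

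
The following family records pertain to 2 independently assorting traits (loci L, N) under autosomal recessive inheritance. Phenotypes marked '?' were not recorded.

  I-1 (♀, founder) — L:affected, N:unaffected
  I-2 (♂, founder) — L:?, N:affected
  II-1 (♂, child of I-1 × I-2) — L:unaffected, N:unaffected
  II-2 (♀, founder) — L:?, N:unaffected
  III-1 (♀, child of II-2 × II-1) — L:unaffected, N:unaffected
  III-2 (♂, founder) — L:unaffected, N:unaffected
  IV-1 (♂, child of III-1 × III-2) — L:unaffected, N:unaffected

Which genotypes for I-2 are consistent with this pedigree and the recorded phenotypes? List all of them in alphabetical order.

L/I-1 aff ·: ll
L/I-2 ? ·: LL|Ll
L/II-1 un I-1×I-2: Ll
L/II-2 ? ·: LL|Ll|ll
L/III-1 un II-2×II-1: LL|Ll
L/III-2 un ·: LL|Ll
L/IV-1 un III-1×III-2: LL|Ll
⇒ L over [I-1,I-2,II-1,II-2,III-1,III-2,IV-1]: 36 consistent
N/I-1 un ·: NN|Nn
N/I-2 aff ·: nn
N/II-1 un I-1×I-2: Nn
N/II-2 un ·: NN|Nn
N/III-1 un II-2×II-1: NN|Nn
N/III-2 un ·: NN|Nn
N/IV-1 un III-1×III-2: NN|Nn
⇒ N over [I-1,I-2,II-1,II-2,III-1,III-2,IV-1]: 28 consistent

I-2 ∈ {LL nn, Ll nn}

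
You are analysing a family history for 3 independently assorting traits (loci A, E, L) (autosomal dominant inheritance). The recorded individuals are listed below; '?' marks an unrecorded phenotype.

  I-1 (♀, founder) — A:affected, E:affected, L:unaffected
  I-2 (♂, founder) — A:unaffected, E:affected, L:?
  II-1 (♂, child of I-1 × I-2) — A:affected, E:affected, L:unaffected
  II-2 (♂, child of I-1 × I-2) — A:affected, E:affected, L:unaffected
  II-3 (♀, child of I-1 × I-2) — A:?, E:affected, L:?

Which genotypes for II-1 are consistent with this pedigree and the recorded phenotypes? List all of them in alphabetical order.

II-1 ∈ {Aa EE ll, Aa Ee ll}

A/I-1 aff ·: Aa|AA
A/I-2 un ·: aa
A/II-1 aff I-1×I-2: Aa
A/II-2 aff I-1×I-2: Aa
A/II-3 ? I-1×I-2: aa|Aa
⇒ A over [I-1,I-2,II-1,II-2,II-3]: 3 consistent
E/I-1 aff ·: Ee|EE
E/I-2 aff ·: Ee|EE
E/II-1 aff I-1×I-2: Ee|EE
E/II-2 aff I-1×I-2: Ee|EE
E/II-3 aff I-1×I-2: Ee|EE
⇒ E over [I-1,I-2,II-1,II-2,II-3]: 25 consistent
L/I-1 un ·: ll
L/I-2 ? ·: ll|Ll
L/II-1 un I-1×I-2: ll
L/II-2 un I-1×I-2: ll
L/II-3 ? I-1×I-2: ll|Ll
⇒ L over [I-1,I-2,II-1,II-2,II-3]: 3 consistent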